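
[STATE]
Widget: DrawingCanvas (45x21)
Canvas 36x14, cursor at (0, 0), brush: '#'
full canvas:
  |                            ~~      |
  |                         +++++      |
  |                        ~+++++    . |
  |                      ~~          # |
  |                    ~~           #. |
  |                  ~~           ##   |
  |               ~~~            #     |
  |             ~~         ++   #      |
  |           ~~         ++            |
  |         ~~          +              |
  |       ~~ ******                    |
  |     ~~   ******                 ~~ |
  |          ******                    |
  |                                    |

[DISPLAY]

+                           ~~               
                         +++++               
                        ~+++++    .          
                      ~~          #          
                    ~~           #.          
                  ~~           ##            
               ~~~            #              
             ~~         ++   #               
           ~~         ++                     
         ~~          +                       
       ~~ ******                             
     ~~   ******                 ~~          
          ******                             
                                             
                                             
                                             
                                             
                                             
                                             
                                             
                                             


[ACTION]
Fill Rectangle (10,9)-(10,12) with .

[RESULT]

+                           ~~               
                         +++++               
                        ~+++++    .          
                      ~~          #          
                    ~~           #.          
                  ~~           ##            
               ~~~            #              
             ~~         ++   #               
           ~~         ++                     
         ~~          +                       
       ~~....***                             
     ~~   ******                 ~~          
          ******                             
                                             
                                             
                                             
                                             
                                             
                                             
                                             
                                             


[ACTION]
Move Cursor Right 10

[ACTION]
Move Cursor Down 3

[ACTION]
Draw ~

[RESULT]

                            ~~               
                         +++++               
                        ~+++++    .          
          ~           ~~          #          
                    ~~           #.          
                  ~~           ##            
               ~~~            #              
             ~~         ++   #               
           ~~         ++                     
         ~~          +                       
       ~~....***                             
     ~~   ******                 ~~          
          ******                             
                                             
                                             
                                             
                                             
                                             
                                             
                                             
                                             


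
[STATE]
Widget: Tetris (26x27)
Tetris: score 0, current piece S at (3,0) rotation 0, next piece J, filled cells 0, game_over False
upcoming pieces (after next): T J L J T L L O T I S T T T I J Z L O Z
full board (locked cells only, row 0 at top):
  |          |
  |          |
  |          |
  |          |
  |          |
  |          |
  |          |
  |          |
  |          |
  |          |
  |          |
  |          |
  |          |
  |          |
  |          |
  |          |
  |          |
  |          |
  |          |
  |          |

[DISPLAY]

    ░░    │Next:          
   ░░     │█              
          │███            
          │               
          │               
          │               
          │Score:         
          │0              
          │               
          │               
          │               
          │               
          │               
          │               
          │               
          │               
          │               
          │               
          │               
          │               
          │               
          │               
          │               
          │               
          │               
          │               
          │               


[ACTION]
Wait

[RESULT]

          │Next:          
    ░░    │█              
   ░░     │███            
          │               
          │               
          │               
          │Score:         
          │0              
          │               
          │               
          │               
          │               
          │               
          │               
          │               
          │               
          │               
          │               
          │               
          │               
          │               
          │               
          │               
          │               
          │               
          │               
          │               


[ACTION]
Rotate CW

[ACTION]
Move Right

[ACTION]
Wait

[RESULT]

          │Next:          
          │█              
    ░     │███            
    ░░    │               
     ░    │               
          │               
          │Score:         
          │0              
          │               
          │               
          │               
          │               
          │               
          │               
          │               
          │               
          │               
          │               
          │               
          │               
          │               
          │               
          │               
          │               
          │               
          │               
          │               


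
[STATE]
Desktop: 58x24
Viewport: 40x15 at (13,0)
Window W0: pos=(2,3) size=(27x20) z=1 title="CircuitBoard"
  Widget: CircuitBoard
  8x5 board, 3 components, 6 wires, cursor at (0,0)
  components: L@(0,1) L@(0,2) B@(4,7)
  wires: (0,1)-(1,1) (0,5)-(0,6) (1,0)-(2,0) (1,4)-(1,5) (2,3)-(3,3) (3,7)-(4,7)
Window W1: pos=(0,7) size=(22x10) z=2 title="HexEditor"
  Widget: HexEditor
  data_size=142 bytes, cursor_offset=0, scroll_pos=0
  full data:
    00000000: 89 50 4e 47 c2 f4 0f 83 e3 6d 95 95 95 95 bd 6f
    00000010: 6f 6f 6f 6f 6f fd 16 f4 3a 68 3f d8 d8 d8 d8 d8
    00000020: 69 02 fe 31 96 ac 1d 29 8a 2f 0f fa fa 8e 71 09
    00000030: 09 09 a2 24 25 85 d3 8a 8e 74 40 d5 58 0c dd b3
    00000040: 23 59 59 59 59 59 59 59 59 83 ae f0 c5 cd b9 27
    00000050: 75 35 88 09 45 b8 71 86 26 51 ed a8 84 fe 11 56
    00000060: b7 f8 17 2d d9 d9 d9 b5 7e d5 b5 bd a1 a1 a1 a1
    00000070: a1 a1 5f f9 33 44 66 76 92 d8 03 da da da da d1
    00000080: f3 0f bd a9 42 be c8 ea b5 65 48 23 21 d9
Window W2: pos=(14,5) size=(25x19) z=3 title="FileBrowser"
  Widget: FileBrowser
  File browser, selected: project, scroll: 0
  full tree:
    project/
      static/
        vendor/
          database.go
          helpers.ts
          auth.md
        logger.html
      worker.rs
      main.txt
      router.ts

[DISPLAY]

                                        
                                        
                                        
━━━━━━━━━━━━━━━┓                        
ard            ┃                        
─┏━━━━━━━━━━━━━━━━━━━━━━━┓              
 ┃ FileBrowser           ┃              
━┠───────────────────────┨              
 ┃> [-] project/         ┃              
─┃    [+] static/        ┃              
 ┃    worker.rs          ┃              
 ┃    main.txt           ┃              
 ┃    router.ts          ┃              
 ┃                       ┃              
 ┃                       ┃              


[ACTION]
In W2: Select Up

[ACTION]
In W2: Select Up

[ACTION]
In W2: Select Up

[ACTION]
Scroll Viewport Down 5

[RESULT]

─┏━━━━━━━━━━━━━━━━━━━━━━━┓              
 ┃ FileBrowser           ┃              
━┠───────────────────────┨              
 ┃> [-] project/         ┃              
─┃    [+] static/        ┃              
 ┃    worker.rs          ┃              
 ┃    main.txt           ┃              
 ┃    router.ts          ┃              
 ┃                       ┃              
 ┃                       ┃              
 ┃                       ┃              
━┃                       ┃              
 ┃                       ┃              
 ┃                       ┃              
 ┃                       ┃              


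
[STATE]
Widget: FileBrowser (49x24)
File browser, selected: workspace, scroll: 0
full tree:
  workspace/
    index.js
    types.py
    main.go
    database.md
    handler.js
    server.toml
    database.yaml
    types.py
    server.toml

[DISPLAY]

> [-] workspace/                                 
    index.js                                     
    types.py                                     
    main.go                                      
    database.md                                  
    handler.js                                   
    server.toml                                  
    database.yaml                                
    types.py                                     
    server.toml                                  
                                                 
                                                 
                                                 
                                                 
                                                 
                                                 
                                                 
                                                 
                                                 
                                                 
                                                 
                                                 
                                                 
                                                 


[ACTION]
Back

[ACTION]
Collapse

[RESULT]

> [+] workspace/                                 
                                                 
                                                 
                                                 
                                                 
                                                 
                                                 
                                                 
                                                 
                                                 
                                                 
                                                 
                                                 
                                                 
                                                 
                                                 
                                                 
                                                 
                                                 
                                                 
                                                 
                                                 
                                                 
                                                 


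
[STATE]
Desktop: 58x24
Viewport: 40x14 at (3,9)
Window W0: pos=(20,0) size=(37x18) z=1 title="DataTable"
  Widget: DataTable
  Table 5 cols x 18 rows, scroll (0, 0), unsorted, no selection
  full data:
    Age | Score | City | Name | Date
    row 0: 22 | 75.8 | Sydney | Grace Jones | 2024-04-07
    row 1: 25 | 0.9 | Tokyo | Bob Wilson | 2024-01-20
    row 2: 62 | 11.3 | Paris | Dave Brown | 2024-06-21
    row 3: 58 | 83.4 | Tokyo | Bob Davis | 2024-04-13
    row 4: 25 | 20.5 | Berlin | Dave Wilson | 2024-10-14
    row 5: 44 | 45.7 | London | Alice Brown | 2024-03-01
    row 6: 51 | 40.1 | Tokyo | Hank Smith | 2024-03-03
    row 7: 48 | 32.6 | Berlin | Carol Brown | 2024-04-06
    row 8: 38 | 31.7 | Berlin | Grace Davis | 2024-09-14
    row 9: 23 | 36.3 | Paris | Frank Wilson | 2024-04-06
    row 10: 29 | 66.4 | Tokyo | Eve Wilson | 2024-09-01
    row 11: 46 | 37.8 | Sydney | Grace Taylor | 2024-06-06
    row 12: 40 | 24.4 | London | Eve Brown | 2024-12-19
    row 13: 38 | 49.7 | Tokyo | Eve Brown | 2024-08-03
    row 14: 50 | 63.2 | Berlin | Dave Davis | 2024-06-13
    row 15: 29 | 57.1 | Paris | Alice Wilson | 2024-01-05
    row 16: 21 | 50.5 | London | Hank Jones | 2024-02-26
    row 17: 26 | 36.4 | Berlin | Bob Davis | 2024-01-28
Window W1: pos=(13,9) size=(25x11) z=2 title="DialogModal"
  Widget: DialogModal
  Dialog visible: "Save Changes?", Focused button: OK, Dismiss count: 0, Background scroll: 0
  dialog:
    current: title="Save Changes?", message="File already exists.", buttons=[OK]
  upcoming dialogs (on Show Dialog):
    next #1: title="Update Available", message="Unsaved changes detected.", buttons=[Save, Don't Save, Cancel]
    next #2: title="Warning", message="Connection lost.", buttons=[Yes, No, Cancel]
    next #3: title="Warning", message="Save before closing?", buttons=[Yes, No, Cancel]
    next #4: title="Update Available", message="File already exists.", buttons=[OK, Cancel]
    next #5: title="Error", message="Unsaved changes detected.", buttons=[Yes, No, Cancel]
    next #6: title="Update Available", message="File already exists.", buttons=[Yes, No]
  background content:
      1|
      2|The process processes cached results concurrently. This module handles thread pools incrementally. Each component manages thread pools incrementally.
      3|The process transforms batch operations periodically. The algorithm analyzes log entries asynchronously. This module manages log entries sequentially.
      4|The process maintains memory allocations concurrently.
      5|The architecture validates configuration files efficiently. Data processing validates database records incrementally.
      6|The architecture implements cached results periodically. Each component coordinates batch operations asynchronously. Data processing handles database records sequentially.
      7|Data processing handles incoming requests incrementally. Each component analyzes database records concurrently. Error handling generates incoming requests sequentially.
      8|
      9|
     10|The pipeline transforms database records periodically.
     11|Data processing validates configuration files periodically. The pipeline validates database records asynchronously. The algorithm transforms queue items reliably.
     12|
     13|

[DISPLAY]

          ┏━━━━━━━━━━━━━━━━━━━━━━━┓Dave 
          ┃ DialogModal           ┃Alice
          ┠───────────────────────┨Hank 
          ┃                       ┃Carol
          ┃Th┌─────────────────┐ c┃Grace
          ┃Th│  Save Changes?  │s ┃Frank
          ┃Th│File already exis│ m┃Eve W
          ┃Th│       [OK]      │da┃Grace
          ┃Th└─────────────────┘em┃━━━━━
          ┃Data processing handles┃     
          ┗━━━━━━━━━━━━━━━━━━━━━━━┛     
                                        
                                        
                                        


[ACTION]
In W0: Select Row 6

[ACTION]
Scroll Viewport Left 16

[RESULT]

             ┏━━━━━━━━━━━━━━━━━━━━━━━┓Da
             ┃ DialogModal           ┃Al
             ┠───────────────────────┨Ha
             ┃                       ┃Ca
             ┃Th┌─────────────────┐ c┃Gr
             ┃Th│  Save Changes?  │s ┃Fr
             ┃Th│File already exis│ m┃Ev
             ┃Th│       [OK]      │da┃Gr
             ┃Th└─────────────────┘em┃━━
             ┃Data processing handles┃  
             ┗━━━━━━━━━━━━━━━━━━━━━━━┛  
                                        
                                        
                                        


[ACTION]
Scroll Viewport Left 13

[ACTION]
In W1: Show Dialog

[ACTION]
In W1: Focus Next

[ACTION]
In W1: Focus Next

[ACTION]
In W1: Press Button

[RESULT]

             ┏━━━━━━━━━━━━━━━━━━━━━━━┓Da
             ┃ DialogModal           ┃Al
             ┠───────────────────────┨Ha
             ┃                       ┃Ca
             ┃The process processes c┃Gr
             ┃The process transforms ┃Fr
             ┃The process maintains m┃Ev
             ┃The architecture valida┃Gr
             ┃The architecture implem┃━━
             ┃Data processing handles┃  
             ┗━━━━━━━━━━━━━━━━━━━━━━━┛  
                                        
                                        
                                        


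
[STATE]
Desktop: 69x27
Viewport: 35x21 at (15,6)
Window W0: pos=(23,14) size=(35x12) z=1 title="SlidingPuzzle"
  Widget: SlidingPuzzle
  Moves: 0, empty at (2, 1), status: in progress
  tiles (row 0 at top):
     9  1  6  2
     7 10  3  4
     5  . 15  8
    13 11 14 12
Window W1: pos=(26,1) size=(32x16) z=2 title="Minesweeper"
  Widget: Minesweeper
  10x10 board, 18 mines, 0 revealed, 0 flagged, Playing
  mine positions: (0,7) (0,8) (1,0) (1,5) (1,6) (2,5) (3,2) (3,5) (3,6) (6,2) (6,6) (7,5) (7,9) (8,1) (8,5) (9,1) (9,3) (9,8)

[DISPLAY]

           ┃■■■■■■■■■■             
           ┃■■■■■■■■■■             
           ┃■■■■■■■■■■             
           ┃■■■■■■■■■■             
           ┃■■■■■■■■■■             
           ┃■■■■■■■■■■             
           ┃■■■■■■■■■■             
           ┃■■■■■■■■■■             
        ┏━━┃                       
        ┃ S┃                       
        ┠──┗━━━━━━━━━━━━━━━━━━━━━━━
        ┃┌────┬────┬────┬────┐     
        ┃│  9 │  1 │  6 │  2 │     
        ┃├────┼────┼────┼────┤     
        ┃│  7 │ 10 │  3 │  4 │     
        ┃├────┼────┼────┼────┤     
        ┃│  5 │    │ 15 │  8 │     
        ┃├────┼────┼────┼────┤     
        ┃│ 13 │ 11 │ 14 │ 12 │     
        ┗━━━━━━━━━━━━━━━━━━━━━━━━━━
                                   


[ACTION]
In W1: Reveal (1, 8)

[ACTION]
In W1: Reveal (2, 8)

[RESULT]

           ┃■■■■■■■2               
           ┃■■■■■■■1               
           ┃■■■■■■■1               
           ┃■■■■■■■1               
           ┃■■■■■■■111             
           ┃■■■■■■■■■■             
           ┃■■■■■■■■■■             
           ┃■■■■■■■■■■             
        ┏━━┃                       
        ┃ S┃                       
        ┠──┗━━━━━━━━━━━━━━━━━━━━━━━
        ┃┌────┬────┬────┬────┐     
        ┃│  9 │  1 │  6 │  2 │     
        ┃├────┼────┼────┼────┤     
        ┃│  7 │ 10 │  3 │  4 │     
        ┃├────┼────┼────┼────┤     
        ┃│  5 │    │ 15 │  8 │     
        ┃├────┼────┼────┼────┤     
        ┃│ 13 │ 11 │ 14 │ 12 │     
        ┗━━━━━━━━━━━━━━━━━━━━━━━━━━
                                   


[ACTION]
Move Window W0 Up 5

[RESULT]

           ┃■■■■■■■2               
           ┃■■■■■■■1               
           ┃■■■■■■■1               
        ┏━━┃■■■■■■■1               
        ┃ S┃■■■■■■■111             
        ┠──┃■■■■■■■■■■             
        ┃┌─┃■■■■■■■■■■             
        ┃│ ┃■■■■■■■■■■             
        ┃├─┃                       
        ┃│ ┃                       
        ┃├─┗━━━━━━━━━━━━━━━━━━━━━━━
        ┃│  5 │    │ 15 │  8 │     
        ┃├────┼────┼────┼────┤     
        ┃│ 13 │ 11 │ 14 │ 12 │     
        ┗━━━━━━━━━━━━━━━━━━━━━━━━━━
                                   
                                   
                                   
                                   
                                   
                                   


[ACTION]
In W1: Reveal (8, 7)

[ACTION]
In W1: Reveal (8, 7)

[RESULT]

           ┃■■■■■■■2               
           ┃■■■■■■■1               
           ┃■■■■■■■1               
        ┏━━┃■■■■■■■1               
        ┃ S┃■■■■■■■111             
        ┠──┃■■■■■■■■■■             
        ┃┌─┃■■■■■■■1■■             
        ┃│ ┃■■■■■■■■■■             
        ┃├─┃                       
        ┃│ ┃                       
        ┃├─┗━━━━━━━━━━━━━━━━━━━━━━━
        ┃│  5 │    │ 15 │  8 │     
        ┃├────┼────┼────┼────┤     
        ┃│ 13 │ 11 │ 14 │ 12 │     
        ┗━━━━━━━━━━━━━━━━━━━━━━━━━━
                                   
                                   
                                   
                                   
                                   
                                   


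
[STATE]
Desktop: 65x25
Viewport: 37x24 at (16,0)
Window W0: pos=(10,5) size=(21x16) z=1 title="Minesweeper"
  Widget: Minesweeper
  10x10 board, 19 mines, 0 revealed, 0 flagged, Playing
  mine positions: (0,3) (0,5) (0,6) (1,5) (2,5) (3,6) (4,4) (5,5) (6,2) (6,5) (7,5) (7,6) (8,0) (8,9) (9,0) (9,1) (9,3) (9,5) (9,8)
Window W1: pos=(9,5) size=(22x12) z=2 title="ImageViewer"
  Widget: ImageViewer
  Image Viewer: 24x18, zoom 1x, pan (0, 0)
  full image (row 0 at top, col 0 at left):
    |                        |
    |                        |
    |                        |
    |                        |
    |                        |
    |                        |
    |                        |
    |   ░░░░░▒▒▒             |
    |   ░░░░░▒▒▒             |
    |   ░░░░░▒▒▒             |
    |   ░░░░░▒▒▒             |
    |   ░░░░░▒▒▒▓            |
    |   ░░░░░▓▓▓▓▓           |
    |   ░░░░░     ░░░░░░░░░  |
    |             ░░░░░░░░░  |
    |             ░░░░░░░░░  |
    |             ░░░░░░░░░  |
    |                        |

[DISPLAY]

                                     
                                     
                                     
                                     
                                     
━━━━━━━━━━━━━━┓                      
Viewer        ┃                      
──────────────┨                      
              ┃                      
              ┃                      
              ┃                      
              ┃                      
              ┃                      
              ┃                      
              ┃                      
░░▒▒▒         ┃                      
━━━━━━━━━━━━━━┛                      
■■■■■         ┃                      
              ┃                      
              ┃                      
━━━━━━━━━━━━━━┛                      
                                     
                                     
                                     


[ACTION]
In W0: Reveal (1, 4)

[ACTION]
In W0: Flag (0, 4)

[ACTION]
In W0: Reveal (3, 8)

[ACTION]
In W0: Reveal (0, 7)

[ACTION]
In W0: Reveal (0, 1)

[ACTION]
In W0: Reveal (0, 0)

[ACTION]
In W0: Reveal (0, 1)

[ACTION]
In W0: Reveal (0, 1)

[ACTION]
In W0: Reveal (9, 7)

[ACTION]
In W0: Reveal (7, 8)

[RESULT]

                                     
                                     
                                     
                                     
                                     
━━━━━━━━━━━━━━┓                      
Viewer        ┃                      
──────────────┨                      
              ┃                      
              ┃                      
              ┃                      
              ┃                      
              ┃                      
              ┃                      
              ┃                      
░░▒▒▒         ┃                      
━━━━━━━━━━━━━━┛                      
■■1■■         ┃                      
              ┃                      
              ┃                      
━━━━━━━━━━━━━━┛                      
                                     
                                     
                                     


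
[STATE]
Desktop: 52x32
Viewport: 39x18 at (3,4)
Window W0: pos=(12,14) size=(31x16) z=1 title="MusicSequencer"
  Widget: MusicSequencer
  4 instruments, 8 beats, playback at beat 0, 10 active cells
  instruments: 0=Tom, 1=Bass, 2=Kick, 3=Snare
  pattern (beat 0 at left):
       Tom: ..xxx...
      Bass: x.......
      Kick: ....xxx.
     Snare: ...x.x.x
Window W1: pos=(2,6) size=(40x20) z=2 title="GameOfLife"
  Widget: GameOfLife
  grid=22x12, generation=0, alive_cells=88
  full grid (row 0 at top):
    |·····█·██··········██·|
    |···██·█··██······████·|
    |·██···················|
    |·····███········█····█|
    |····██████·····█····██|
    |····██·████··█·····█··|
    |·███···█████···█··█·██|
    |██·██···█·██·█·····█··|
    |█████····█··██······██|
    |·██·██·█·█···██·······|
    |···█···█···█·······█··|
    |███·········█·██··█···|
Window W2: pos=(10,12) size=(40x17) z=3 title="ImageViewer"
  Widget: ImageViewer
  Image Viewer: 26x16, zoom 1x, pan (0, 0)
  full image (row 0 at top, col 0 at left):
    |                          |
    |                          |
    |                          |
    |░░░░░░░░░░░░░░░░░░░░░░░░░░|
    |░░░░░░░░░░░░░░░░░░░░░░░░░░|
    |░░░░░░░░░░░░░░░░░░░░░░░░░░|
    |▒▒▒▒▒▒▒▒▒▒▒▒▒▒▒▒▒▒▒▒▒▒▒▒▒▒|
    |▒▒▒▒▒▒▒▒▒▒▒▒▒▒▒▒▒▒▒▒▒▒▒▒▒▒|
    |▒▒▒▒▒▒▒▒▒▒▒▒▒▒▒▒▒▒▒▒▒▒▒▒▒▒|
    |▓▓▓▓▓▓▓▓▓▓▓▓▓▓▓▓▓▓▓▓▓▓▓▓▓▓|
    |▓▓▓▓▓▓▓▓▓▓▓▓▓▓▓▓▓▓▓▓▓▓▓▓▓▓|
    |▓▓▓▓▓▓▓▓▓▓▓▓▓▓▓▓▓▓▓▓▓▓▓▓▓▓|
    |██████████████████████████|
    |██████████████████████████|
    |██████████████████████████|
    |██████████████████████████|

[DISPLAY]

                                       
                                       
━━━━━━━━━━━━━━━━━━━━━━━━━━━━━━━━━━━━━━┓
 GameOfLife                           ┃
──────────────────────────────────────┨
Gen: 0                                ┃
·····█·██··········██·                ┃
···██·█··██······████·                ┃
·██····┏━━━━━━━━━━━━━━━━━━━━━━━━━━━━━━━
·····██┃ ImageViewer                   
····███┠───────────────────────────────
····██·┃                               
·███···┃                               
██·██··┃                               
█████··┃░░░░░░░░░░░░░░░░░░░░░░░░░░     
·██·██·┃░░░░░░░░░░░░░░░░░░░░░░░░░░     
···█···┃░░░░░░░░░░░░░░░░░░░░░░░░░░     
███····┃▒▒▒▒▒▒▒▒▒▒▒▒▒▒▒▒▒▒▒▒▒▒▒▒▒▒     


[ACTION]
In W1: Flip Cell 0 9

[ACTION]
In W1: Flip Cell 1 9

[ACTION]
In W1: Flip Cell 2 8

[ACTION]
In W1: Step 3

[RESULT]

                                       
                                       
━━━━━━━━━━━━━━━━━━━━━━━━━━━━━━━━━━━━━━┓
 GameOfLife                           ┃
──────────────────────────────────────┨
Gen: 3                                ┃
·······██·········███·                ┃
·······██········█··█·                ┃
···█···┏━━━━━━━━━━━━━━━━━━━━━━━━━━━━━━━
·······┃ ImageViewer                   
·······┠───────────────────────────────
·······┃                               
·······┃                               
·····██┃                               
·······┃░░░░░░░░░░░░░░░░░░░░░░░░░░     
····█··┃░░░░░░░░░░░░░░░░░░░░░░░░░░     
·······┃░░░░░░░░░░░░░░░░░░░░░░░░░░     
·█··█··┃▒▒▒▒▒▒▒▒▒▒▒▒▒▒▒▒▒▒▒▒▒▒▒▒▒▒     


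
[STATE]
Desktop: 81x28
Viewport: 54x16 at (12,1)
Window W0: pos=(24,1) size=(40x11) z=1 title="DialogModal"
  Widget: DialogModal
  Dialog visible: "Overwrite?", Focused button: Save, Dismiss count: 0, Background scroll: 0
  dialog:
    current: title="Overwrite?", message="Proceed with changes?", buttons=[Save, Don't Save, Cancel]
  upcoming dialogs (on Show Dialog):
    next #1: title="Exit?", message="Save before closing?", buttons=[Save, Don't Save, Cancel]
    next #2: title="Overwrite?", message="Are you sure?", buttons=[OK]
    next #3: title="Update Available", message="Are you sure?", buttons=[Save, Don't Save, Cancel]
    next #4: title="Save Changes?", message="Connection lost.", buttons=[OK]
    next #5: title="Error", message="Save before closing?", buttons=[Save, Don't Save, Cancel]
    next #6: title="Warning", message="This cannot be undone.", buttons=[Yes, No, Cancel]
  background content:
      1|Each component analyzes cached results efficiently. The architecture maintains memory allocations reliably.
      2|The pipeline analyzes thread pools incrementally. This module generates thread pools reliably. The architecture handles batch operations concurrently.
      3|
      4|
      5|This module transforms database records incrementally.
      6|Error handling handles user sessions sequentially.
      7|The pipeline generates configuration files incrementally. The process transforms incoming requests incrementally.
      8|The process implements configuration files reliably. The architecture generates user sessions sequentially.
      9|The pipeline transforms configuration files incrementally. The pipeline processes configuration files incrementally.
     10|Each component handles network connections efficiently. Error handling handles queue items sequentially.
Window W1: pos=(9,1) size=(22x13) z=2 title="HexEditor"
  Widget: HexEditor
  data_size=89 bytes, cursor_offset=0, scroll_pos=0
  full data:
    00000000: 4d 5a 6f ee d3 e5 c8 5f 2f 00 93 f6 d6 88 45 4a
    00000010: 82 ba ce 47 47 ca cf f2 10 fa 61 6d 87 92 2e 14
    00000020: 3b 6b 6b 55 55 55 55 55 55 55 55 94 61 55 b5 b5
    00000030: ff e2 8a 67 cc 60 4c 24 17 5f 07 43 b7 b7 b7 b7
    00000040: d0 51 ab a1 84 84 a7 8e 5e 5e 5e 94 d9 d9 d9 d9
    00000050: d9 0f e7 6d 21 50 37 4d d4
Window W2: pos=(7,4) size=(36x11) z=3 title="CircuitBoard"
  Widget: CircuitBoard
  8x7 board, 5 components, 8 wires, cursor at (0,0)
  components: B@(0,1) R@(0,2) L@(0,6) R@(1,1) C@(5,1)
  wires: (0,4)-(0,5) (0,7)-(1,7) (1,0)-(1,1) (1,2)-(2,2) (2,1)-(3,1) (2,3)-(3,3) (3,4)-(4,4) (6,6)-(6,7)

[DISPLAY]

━━━━━━━━━━━━━━━━━━┓━━━━━━━━━━━━━━━━━━━━━━━━━━━━━━━━┓  
exEditor          ┃gModal                          ┃  
──────────────────┨────────────────────────────────┨  
━━━━━━━━━━━━━━━━━━━━━━━━━━━━━━┓lyzes cached results┃  
cuitBoard                     ┃────────────────┐inc┃  
──────────────────────────────┨write?          │   ┃  
 1 2 3 4 5 6 7                ┃th changes?     │   ┃  
.]  B   R       · ─ ·   L   · ┃ Save   Cancel  │ord┃  
                            │ ┃────────────────┘s s┃  
· ─ R   ·                   · ┃ates configuration f┃  
        │                     ┃━━━━━━━━━━━━━━━━━━━━┛  
    ·   ·   ·                 ┃                       
    │       │                 ┃                       
━━━━━━━━━━━━━━━━━━━━━━━━━━━━━━┛                       
                                                      
                                                      


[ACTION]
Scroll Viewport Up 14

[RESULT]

                                                      
━━━━━━━━━━━━━━━━━━┓━━━━━━━━━━━━━━━━━━━━━━━━━━━━━━━━┓  
exEditor          ┃gModal                          ┃  
──────────────────┨────────────────────────────────┨  
━━━━━━━━━━━━━━━━━━━━━━━━━━━━━━┓lyzes cached results┃  
cuitBoard                     ┃────────────────┐inc┃  
──────────────────────────────┨write?          │   ┃  
 1 2 3 4 5 6 7                ┃th changes?     │   ┃  
.]  B   R       · ─ ·   L   · ┃ Save   Cancel  │ord┃  
                            │ ┃────────────────┘s s┃  
· ─ R   ·                   · ┃ates configuration f┃  
        │                     ┃━━━━━━━━━━━━━━━━━━━━┛  
    ·   ·   ·                 ┃                       
    │       │                 ┃                       
━━━━━━━━━━━━━━━━━━━━━━━━━━━━━━┛                       
                                                      


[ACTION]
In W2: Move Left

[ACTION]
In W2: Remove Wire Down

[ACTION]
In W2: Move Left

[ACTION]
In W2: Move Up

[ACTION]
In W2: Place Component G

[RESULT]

                                                      
━━━━━━━━━━━━━━━━━━┓━━━━━━━━━━━━━━━━━━━━━━━━━━━━━━━━┓  
exEditor          ┃gModal                          ┃  
──────────────────┨────────────────────────────────┨  
━━━━━━━━━━━━━━━━━━━━━━━━━━━━━━┓lyzes cached results┃  
cuitBoard                     ┃────────────────┐inc┃  
──────────────────────────────┨write?          │   ┃  
 1 2 3 4 5 6 7                ┃th changes?     │   ┃  
G]  B   R       · ─ ·   L   · ┃ Save   Cancel  │ord┃  
                            │ ┃────────────────┘s s┃  
· ─ R   ·                   · ┃ates configuration f┃  
        │                     ┃━━━━━━━━━━━━━━━━━━━━┛  
    ·   ·   ·                 ┃                       
    │       │                 ┃                       
━━━━━━━━━━━━━━━━━━━━━━━━━━━━━━┛                       
                                                      


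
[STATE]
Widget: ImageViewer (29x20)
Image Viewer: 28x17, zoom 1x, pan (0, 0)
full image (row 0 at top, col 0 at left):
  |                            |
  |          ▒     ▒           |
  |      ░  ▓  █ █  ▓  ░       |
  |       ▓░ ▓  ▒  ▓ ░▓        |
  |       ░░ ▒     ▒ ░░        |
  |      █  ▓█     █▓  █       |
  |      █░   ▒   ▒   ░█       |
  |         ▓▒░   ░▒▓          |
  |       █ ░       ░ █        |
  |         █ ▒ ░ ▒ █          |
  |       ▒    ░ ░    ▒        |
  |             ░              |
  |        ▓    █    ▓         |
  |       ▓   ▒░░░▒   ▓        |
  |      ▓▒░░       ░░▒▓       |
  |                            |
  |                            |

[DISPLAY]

                             
          ▒     ▒            
      ░  ▓  █ █  ▓  ░        
       ▓░ ▓  ▒  ▓ ░▓         
       ░░ ▒     ▒ ░░         
      █  ▓█     █▓  █        
      █░   ▒   ▒   ░█        
         ▓▒░   ░▒▓           
       █ ░       ░ █         
         █ ▒ ░ ▒ █           
       ▒    ░ ░    ▒         
             ░               
        ▓    █    ▓          
       ▓   ▒░░░▒   ▓         
      ▓▒░░       ░░▒▓        
                             
                             
                             
                             
                             


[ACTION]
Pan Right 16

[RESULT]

                             
▒                            
 ▓  ░                        
▓ ░▓                         
▒ ░░                         
█▓  █                        
   ░█                        
▒▓                           
 ░ █                         
 █                           
   ▒                         
                             
  ▓                          
   ▓                         
 ░░▒▓                        
                             
                             
                             
                             
                             


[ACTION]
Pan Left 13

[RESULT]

                             
       ▒     ▒               
   ░  ▓  █ █  ▓  ░           
    ▓░ ▓  ▒  ▓ ░▓            
    ░░ ▒     ▒ ░░            
   █  ▓█     █▓  █           
   █░   ▒   ▒   ░█           
      ▓▒░   ░▒▓              
    █ ░       ░ █            
      █ ▒ ░ ▒ █              
    ▒    ░ ░    ▒            
          ░                  
     ▓    █    ▓             
    ▓   ▒░░░▒   ▓            
   ▓▒░░       ░░▒▓           
                             
                             
                             
                             
                             
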